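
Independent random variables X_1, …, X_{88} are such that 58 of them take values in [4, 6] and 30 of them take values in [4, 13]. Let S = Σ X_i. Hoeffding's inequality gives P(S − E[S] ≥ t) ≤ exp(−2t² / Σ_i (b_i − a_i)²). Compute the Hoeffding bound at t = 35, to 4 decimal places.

0.3984

Σ(b_i − a_i)² = 58·2² + 30·9² = 2662.
Exponent = 2·35² / 2662 = 0.92036.
Bound = exp(−0.92036) = 0.39838.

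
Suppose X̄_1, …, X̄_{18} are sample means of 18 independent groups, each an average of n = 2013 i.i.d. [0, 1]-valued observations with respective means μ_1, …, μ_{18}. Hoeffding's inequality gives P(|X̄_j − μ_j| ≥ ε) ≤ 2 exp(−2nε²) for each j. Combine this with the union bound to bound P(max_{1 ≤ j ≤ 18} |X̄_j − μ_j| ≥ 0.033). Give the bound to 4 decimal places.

0.4490

Per-experiment Hoeffding bound: 2·exp(−2·2013·0.033²) = 2·exp(−4.38431) = 0.024943.
Union bound over 18 events: 18·0.024943 = 0.44897.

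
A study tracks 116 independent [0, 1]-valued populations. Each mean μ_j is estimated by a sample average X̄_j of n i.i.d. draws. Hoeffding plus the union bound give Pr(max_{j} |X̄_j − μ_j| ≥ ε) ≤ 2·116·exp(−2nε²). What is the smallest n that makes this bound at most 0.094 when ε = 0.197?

Need 2·116·exp(−2nε²) ≤ 0.094, i.e. exp(−2nε²) ≤ 0.094/232.
So 2nε² ≥ ln(232/0.094) = 7.811198.
Hence n ≥ 7.811198/(2·0.197²) = 100.636.
The smallest integer n is 101.

101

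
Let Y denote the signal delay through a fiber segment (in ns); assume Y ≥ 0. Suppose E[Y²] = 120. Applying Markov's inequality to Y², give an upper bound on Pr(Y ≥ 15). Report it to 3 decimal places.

Since Y ≥ 0, the event {Y ≥ 15} is the same as {Y² ≥ 225}.
Markov's inequality applied to Y² gives Pr(Y² ≥ 225) ≤ E[Y²]/225 = 120/225 = 0.5333.

0.533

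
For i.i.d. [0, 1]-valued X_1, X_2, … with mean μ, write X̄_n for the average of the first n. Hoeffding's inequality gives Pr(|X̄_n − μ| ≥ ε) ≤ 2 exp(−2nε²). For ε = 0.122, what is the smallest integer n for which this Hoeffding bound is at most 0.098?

102

Require 2·exp(−2nε²) ≤ 0.098, i.e. 2nε² ≥ ln(2/0.098) = 3.015935.
So n ≥ 3.015935 / (2·0.122²) = 101.315.
The smallest integer n is 102.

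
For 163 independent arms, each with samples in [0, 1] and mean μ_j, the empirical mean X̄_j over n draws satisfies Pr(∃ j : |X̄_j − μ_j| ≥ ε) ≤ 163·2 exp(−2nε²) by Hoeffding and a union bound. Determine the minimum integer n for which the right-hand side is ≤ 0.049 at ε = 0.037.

Need 2·163·exp(−2nε²) ≤ 0.049, i.e. exp(−2nε²) ≤ 0.049/326.
So 2nε² ≥ ln(326/0.049) = 8.802832.
Hence n ≥ 8.802832/(2·0.037²) = 3215.059.
The smallest integer n is 3216.

3216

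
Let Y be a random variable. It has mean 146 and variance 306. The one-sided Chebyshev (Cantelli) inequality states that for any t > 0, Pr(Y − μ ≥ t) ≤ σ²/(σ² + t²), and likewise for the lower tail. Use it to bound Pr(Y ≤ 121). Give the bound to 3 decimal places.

Here σ² = 306 and t = 25, so σ² + t² = 931.
Cantelli's bound: 306/931 = 0.3287.

0.329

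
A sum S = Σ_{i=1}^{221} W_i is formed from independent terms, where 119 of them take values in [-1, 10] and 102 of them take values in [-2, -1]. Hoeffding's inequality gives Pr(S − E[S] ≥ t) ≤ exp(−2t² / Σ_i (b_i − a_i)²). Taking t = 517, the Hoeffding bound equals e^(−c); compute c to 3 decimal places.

36.865

Σ(b_i − a_i)² = 119·11² + 102·1² = 14501.
c = 2t² / 14501 = 2·517² / 14501 = 36.8649.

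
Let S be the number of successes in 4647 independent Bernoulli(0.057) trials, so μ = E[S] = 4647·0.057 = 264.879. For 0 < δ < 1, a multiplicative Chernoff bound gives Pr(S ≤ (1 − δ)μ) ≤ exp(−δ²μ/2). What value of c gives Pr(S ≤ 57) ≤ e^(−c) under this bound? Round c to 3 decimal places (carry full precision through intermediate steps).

Write 57 = (1 − δ)μ, so δ = 1 − 57/264.879 = 0.7848074…
Then the exponent is δ²μ/2 = (μ − 57)²/(2μ) = 81.572489.

81.572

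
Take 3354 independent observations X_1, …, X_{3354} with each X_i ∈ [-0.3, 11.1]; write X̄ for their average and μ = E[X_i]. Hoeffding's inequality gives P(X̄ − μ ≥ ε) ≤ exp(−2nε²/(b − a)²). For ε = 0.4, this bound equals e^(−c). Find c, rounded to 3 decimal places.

c = 2nε²/(b − a)² = 2·3354·0.4² / 11.4² = 8.2585.

8.259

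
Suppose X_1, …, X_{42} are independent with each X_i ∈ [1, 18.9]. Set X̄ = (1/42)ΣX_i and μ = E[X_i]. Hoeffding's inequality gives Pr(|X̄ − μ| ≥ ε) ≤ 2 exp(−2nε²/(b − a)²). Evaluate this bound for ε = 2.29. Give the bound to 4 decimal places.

Exponent: 2nε²/(b − a)² = 2·42·2.29² / 17.9² = 1.37481.
Bound = 2·exp(−1.37481) = 0.50577.

0.5058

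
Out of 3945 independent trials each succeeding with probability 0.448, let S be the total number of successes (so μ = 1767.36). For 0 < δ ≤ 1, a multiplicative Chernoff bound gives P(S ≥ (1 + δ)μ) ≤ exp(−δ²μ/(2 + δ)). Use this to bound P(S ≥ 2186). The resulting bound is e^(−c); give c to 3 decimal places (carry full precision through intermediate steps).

Write 2186 = (1 + δ)μ, so δ = 2186/1767.36 − 1 = 0.2368731…
Then the exponent is δ²μ/(2 + δ) = (2186 − μ)² / (μ·(2 + δ)) = 44.331771.

44.332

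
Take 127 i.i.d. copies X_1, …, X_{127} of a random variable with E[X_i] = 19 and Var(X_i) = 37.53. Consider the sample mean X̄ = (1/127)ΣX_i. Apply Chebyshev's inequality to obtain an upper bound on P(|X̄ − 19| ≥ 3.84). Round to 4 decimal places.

Var(X̄) = Var(X_i)/n = 37.53/127 = 0.29551.
Chebyshev: P(|X̄ − 19| ≥ 3.84) ≤ Var(X̄)/(3.84)² = 37.53/(127·3.84²) = 0.0200.

0.0200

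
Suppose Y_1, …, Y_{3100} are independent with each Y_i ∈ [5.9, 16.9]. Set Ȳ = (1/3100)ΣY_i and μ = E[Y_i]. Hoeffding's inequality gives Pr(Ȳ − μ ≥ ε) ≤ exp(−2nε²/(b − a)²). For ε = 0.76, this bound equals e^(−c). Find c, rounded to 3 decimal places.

c = 2nε²/(b − a)² = 2·3100·0.76² / 11² = 29.5960.

29.596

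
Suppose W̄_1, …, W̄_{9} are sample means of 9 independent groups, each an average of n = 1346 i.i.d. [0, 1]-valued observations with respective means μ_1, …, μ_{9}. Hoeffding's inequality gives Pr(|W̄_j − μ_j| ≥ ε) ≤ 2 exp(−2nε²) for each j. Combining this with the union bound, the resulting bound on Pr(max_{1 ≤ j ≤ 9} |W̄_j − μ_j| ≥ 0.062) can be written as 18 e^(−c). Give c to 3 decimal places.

Union bound over the 9 events: Pr(max_{1 ≤ j ≤ 9} |W̄_j − μ_j| ≥ 0.062) ≤ 9·2·exp(−2nε²) = 18 exp(−2·1346·0.062²).
So c = 2·1346·0.062² = 10.3480.

10.348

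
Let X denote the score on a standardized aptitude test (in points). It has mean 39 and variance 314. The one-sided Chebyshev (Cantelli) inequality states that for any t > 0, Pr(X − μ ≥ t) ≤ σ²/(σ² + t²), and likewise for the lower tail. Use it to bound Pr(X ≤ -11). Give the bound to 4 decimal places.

Here σ² = 314 and t = 50, so σ² + t² = 2814.
Cantelli's bound: 314/2814 = 0.1116.

0.1116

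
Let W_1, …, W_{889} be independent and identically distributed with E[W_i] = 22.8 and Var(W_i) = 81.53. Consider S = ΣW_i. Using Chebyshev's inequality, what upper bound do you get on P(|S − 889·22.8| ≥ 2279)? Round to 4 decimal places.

Var(S) = n·Var(W_i) = 889·81.53 = 72480.17.
Chebyshev: P(|S − 889·22.8| ≥ 2279) ≤ Var(S)/2279² = 72480.17/5193841 = 0.0140.

0.0140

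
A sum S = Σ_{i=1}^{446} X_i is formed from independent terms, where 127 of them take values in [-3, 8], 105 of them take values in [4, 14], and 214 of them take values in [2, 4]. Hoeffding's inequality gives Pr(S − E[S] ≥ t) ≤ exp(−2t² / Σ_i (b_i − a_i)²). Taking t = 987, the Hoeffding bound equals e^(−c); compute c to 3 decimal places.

Σ(b_i − a_i)² = 127·11² + 105·10² + 214·2² = 26723.
c = 2t² / 26723 = 2·987² / 26723 = 72.9087.

72.909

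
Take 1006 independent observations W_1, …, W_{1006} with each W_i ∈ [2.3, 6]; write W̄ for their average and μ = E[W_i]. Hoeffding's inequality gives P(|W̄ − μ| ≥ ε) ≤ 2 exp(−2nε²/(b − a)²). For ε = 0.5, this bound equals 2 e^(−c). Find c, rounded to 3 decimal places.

36.742

c = 2nε²/(b − a)² = 2·1006·0.5² / 3.7² = 36.7421.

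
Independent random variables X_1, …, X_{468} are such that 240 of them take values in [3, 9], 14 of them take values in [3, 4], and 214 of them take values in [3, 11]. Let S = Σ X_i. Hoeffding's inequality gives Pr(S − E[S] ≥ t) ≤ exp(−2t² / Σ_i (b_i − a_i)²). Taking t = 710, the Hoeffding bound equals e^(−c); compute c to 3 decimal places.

Σ(b_i − a_i)² = 240·6² + 14·1² + 214·8² = 22350.
c = 2t² / 22350 = 2·710² / 22350 = 45.1096.

45.110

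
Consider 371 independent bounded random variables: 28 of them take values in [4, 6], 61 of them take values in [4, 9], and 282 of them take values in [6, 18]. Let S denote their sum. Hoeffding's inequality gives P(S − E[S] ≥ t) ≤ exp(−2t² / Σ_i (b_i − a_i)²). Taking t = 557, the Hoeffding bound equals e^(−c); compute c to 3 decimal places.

14.688

Σ(b_i − a_i)² = 28·2² + 61·5² + 282·12² = 42245.
c = 2t² / 42245 = 2·557² / 42245 = 14.6881.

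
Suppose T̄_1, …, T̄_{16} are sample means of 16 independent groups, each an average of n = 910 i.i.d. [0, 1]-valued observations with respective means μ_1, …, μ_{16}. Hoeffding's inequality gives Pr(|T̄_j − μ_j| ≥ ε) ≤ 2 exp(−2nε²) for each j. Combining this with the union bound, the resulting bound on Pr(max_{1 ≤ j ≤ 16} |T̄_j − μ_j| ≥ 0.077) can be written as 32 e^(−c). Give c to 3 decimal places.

10.791

Union bound over the 16 events: Pr(max_{1 ≤ j ≤ 16} |T̄_j − μ_j| ≥ 0.077) ≤ 16·2·exp(−2nε²) = 32 exp(−2·910·0.077²).
So c = 2·910·0.077² = 10.7908.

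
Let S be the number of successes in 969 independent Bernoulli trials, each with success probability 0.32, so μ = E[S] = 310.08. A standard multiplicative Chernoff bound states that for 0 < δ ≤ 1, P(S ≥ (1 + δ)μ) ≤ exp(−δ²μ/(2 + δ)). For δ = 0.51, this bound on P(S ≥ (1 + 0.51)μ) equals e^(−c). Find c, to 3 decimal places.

c = δ²μ/(2 + δ) = 0.51²·310.08/(2 + 0.51) = 32.1322.

32.132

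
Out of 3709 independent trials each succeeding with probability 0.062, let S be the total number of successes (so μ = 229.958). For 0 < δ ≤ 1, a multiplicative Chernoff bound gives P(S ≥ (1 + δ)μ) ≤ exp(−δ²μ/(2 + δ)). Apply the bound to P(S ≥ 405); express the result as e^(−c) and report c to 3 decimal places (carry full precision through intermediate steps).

48.255

Write 405 = (1 + δ)μ, so δ = 405/229.958 − 1 = 0.7611912…
Then the exponent is δ²μ/(2 + δ) = (405 − μ)² / (μ·(2 + δ)) = 48.254690.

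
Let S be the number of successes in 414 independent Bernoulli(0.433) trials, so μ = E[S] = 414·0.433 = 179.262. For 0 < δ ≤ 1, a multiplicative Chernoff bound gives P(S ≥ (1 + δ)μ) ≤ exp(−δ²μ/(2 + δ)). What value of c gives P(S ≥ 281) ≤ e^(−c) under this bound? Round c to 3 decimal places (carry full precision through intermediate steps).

Write 281 = (1 + δ)μ, so δ = 281/179.262 − 1 = 0.567538…
Then the exponent is δ²μ/(2 + δ) = (281 − μ)² / (μ·(2 + δ)) = 22.488541.

22.489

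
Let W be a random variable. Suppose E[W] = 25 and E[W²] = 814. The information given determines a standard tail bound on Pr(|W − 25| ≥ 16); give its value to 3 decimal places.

The first two moments determine the variance, so Chebyshev's inequality is the sharpest standard bound available.
Var(W) = E[W²] − (E[W])² = 814 − 625 = 189.
Chebyshev's inequality: Pr(|W − μ| ≥ t) ≤ Var(W)/t² = 189/256 = 0.7383.

0.738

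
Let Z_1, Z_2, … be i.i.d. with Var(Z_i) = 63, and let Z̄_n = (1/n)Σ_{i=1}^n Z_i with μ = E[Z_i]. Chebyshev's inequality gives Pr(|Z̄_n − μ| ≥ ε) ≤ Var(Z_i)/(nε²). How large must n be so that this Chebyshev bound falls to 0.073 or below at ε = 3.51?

Require 63/(n·3.51²) ≤ 0.073, i.e. n ≥ 63/(0.073·3.51²) = 70.049.
The smallest integer n is 71.

71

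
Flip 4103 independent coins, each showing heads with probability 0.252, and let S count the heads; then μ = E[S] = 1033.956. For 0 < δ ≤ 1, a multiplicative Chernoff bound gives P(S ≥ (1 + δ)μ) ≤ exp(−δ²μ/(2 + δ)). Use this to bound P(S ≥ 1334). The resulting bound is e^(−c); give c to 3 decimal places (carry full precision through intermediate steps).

Write 1334 = (1 + δ)μ, so δ = 1334/1033.956 − 1 = 0.2901903…
Then the exponent is δ²μ/(2 + δ) = (1334 − μ)² / (μ·(2 + δ)) = 38.018613.

38.019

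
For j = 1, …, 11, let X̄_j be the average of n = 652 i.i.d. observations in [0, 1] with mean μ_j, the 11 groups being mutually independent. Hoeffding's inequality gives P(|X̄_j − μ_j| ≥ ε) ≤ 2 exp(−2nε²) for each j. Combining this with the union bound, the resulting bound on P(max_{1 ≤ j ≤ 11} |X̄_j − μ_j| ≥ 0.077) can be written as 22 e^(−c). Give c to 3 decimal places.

Union bound over the 11 events: P(max_{1 ≤ j ≤ 11} |X̄_j − μ_j| ≥ 0.077) ≤ 11·2·exp(−2nε²) = 22 exp(−2·652·0.077²).
So c = 2·652·0.077² = 7.7314.

7.731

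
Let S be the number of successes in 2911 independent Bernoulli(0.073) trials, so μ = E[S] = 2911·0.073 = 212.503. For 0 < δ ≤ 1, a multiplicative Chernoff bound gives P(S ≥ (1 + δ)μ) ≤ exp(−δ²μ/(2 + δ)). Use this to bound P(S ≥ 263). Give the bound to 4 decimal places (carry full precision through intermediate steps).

Write 263 = (1 + δ)μ, so δ = 263/212.503 − 1 = 0.2376296…
Then the exponent is δ²μ/(2 + δ) = (263 − μ)² / (μ·(2 + δ)) = 5.362631.
Bound = exp(−5.362631) = 0.00469.

0.0047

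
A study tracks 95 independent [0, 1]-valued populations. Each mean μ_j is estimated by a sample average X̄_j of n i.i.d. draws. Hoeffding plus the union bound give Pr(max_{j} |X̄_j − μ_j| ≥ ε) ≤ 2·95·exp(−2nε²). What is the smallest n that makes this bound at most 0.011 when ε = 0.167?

175

Need 2·95·exp(−2nε²) ≤ 0.011, i.e. exp(−2nε²) ≤ 0.011/190.
So 2nε² ≥ ln(190/0.011) = 9.756884.
Hence n ≥ 9.756884/(2·0.167²) = 174.924.
The smallest integer n is 175.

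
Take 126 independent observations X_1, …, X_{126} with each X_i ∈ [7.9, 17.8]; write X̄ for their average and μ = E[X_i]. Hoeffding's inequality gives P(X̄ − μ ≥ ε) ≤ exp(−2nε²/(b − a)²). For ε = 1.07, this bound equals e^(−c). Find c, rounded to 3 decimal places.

c = 2nε²/(b − a)² = 2·126·1.07² / 9.9² = 2.9437.

2.944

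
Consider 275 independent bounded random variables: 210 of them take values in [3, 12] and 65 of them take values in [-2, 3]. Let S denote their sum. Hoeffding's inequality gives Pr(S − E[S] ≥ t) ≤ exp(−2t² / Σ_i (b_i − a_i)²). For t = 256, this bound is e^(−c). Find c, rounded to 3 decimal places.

Σ(b_i − a_i)² = 210·9² + 65·5² = 18635.
c = 2t² / 18635 = 2·256² / 18635 = 7.0336.

7.034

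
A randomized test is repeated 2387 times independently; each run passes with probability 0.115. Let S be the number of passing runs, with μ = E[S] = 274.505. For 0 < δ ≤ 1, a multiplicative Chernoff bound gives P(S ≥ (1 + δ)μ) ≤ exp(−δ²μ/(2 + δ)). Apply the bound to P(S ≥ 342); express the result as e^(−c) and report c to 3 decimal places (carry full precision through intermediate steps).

Write 342 = (1 + δ)μ, so δ = 342/274.505 − 1 = 0.2458789…
Then the exponent is δ²μ/(2 + δ) = (342 − μ)² / (μ·(2 + δ)) = 7.389356.

7.389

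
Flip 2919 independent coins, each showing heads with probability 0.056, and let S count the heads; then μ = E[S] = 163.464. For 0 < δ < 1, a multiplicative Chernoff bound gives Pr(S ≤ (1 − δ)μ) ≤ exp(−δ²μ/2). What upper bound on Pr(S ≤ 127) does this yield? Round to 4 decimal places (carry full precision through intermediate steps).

0.0171

Write 127 = (1 − δ)μ, so δ = 1 − 127/163.464 = 0.2230705…
Then the exponent is δ²μ/2 = (μ − 127)²/(2μ) = 4.067022.
Bound = exp(−4.067022) = 0.01713.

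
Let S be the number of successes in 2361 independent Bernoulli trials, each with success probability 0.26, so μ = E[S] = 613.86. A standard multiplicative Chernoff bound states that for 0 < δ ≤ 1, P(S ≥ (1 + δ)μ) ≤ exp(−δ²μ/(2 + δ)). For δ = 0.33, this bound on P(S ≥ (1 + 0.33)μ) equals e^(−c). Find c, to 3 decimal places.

28.691

c = δ²μ/(2 + δ) = 0.33²·613.86/(2 + 0.33) = 28.6907.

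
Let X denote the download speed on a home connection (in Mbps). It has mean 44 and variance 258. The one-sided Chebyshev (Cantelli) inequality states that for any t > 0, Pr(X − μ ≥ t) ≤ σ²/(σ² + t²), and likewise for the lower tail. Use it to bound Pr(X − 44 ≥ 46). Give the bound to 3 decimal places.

Here σ² = 258 and t = 46, so σ² + t² = 2374.
Cantelli's bound: 258/2374 = 0.1087.

0.109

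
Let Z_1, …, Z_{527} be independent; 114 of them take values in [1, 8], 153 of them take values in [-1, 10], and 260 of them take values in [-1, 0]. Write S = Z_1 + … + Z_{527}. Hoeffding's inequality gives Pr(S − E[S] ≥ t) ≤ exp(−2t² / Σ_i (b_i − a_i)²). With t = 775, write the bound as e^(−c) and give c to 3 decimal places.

49.314

Σ(b_i − a_i)² = 114·7² + 153·11² + 260·1² = 24359.
c = 2t² / 24359 = 2·775² / 24359 = 49.3144.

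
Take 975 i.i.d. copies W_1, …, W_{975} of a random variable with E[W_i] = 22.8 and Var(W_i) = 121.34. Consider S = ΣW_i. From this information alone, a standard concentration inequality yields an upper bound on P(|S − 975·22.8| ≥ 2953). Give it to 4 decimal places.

0.0136

With mean and variance of each term known, Chebyshev's inequality bounds the deviation of the sum (or sample mean).
Var(S) = n·Var(W_i) = 975·121.34 = 118306.5.
Chebyshev: P(|S − 975·22.8| ≥ 2953) ≤ Var(S)/2953² = 118306.5/8720209 = 0.0136.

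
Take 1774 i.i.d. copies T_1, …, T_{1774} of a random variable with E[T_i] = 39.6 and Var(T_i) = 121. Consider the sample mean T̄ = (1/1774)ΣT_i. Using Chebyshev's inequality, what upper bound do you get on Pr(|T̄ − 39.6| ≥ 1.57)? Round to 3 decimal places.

0.028

Var(T̄) = Var(T_i)/n = 121/1774 = 0.068207.
Chebyshev: Pr(|T̄ − 39.6| ≥ 1.57) ≤ Var(T̄)/(1.57)² = 121/(1774·1.57²) = 0.0277.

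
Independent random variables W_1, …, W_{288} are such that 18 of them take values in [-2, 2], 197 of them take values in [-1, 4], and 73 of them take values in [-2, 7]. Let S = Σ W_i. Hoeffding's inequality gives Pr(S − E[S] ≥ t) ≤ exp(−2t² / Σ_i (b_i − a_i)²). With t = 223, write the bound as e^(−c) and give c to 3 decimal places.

Σ(b_i − a_i)² = 18·4² + 197·5² + 73·9² = 11126.
c = 2t² / 11126 = 2·223² / 11126 = 8.9392.

8.939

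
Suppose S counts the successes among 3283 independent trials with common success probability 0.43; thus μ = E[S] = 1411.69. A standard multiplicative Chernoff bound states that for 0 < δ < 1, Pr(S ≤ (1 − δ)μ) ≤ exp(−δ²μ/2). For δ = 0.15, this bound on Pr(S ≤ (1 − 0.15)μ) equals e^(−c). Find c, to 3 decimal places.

c = δ²μ/2 = 0.15²·1411.69/2 = 15.8815.

15.882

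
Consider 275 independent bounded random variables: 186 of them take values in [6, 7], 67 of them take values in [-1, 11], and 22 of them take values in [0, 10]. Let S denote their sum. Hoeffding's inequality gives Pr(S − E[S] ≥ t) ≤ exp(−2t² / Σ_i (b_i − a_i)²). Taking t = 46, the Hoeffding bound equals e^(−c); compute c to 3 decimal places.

0.352

Σ(b_i − a_i)² = 186·1² + 67·12² + 22·10² = 12034.
c = 2t² / 12034 = 2·46² / 12034 = 0.3517.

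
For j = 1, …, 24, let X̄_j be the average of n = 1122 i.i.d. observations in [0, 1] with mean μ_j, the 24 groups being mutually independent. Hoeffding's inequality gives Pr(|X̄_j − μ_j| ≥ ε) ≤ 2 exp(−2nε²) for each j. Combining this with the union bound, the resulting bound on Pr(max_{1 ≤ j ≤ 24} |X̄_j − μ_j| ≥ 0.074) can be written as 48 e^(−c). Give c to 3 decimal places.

Union bound over the 24 events: Pr(max_{1 ≤ j ≤ 24} |X̄_j − μ_j| ≥ 0.074) ≤ 24·2·exp(−2nε²) = 48 exp(−2·1122·0.074²).
So c = 2·1122·0.074² = 12.2881.

12.288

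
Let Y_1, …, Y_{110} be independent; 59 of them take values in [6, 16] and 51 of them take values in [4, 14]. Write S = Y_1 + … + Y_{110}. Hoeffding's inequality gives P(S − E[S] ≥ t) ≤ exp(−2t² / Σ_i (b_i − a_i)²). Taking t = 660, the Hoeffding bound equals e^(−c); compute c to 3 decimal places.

Σ(b_i − a_i)² = 59·10² + 51·10² = 11000.
c = 2t² / 11000 = 2·660² / 11000 = 79.2000.

79.200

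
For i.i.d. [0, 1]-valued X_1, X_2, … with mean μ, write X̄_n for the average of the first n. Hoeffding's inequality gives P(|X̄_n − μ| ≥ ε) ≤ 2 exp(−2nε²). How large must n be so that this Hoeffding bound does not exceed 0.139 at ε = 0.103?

126

Require 2·exp(−2nε²) ≤ 0.139, i.e. 2nε² ≥ ln(2/0.139) = 2.666429.
So n ≥ 2.666429 / (2·0.103²) = 125.668.
The smallest integer n is 126.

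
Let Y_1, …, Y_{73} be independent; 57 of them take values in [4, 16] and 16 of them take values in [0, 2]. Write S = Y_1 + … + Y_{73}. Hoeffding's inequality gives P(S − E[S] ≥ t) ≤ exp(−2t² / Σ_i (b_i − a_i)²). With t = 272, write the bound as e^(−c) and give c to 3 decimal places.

Σ(b_i − a_i)² = 57·12² + 16·2² = 8272.
c = 2t² / 8272 = 2·272² / 8272 = 17.8878.

17.888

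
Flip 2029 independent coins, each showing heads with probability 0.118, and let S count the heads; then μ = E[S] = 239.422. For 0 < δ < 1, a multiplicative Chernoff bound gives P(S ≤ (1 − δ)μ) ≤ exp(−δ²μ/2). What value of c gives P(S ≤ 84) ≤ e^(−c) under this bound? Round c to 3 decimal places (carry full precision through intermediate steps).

50.446

Write 84 = (1 − δ)μ, so δ = 1 − 84/239.422 = 0.649155…
Then the exponent is δ²μ/2 = (μ − 84)²/(2μ) = 50.446488.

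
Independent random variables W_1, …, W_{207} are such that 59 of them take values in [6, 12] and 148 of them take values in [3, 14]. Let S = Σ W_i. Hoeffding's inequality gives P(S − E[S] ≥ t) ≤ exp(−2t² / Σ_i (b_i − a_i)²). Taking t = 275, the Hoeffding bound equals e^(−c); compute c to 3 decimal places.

Σ(b_i − a_i)² = 59·6² + 148·11² = 20032.
c = 2t² / 20032 = 2·275² / 20032 = 7.5504.

7.550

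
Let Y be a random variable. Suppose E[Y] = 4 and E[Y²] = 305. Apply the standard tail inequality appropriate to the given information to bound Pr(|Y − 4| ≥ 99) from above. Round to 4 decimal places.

The first two moments determine the variance, so Chebyshev's inequality is the sharpest standard bound available.
Var(Y) = E[Y²] − (E[Y])² = 305 − 16 = 289.
Chebyshev's inequality: Pr(|Y − μ| ≥ t) ≤ Var(Y)/t² = 289/9801 = 0.0295.

0.0295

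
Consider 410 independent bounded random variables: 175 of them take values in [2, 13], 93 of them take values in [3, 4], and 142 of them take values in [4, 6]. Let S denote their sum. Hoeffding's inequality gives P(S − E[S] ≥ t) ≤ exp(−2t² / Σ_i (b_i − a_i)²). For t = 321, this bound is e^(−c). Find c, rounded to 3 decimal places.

9.438

Σ(b_i − a_i)² = 175·11² + 93·1² + 142·2² = 21836.
c = 2t² / 21836 = 2·321² / 21836 = 9.4377.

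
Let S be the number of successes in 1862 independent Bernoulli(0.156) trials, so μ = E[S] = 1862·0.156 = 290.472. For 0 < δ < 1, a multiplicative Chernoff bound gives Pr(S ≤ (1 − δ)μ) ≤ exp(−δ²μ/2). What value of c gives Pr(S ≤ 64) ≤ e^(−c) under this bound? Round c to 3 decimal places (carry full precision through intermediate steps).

88.287

Write 64 = (1 − δ)μ, so δ = 1 − 64/290.472 = 0.779669…
Then the exponent is δ²μ/2 = (μ − 64)²/(2μ) = 88.286594.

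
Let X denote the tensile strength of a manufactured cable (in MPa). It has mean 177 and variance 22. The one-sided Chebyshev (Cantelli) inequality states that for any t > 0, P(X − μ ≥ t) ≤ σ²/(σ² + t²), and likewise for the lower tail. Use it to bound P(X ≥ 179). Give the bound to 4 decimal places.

0.8462

Here σ² = 22 and t = 2, so σ² + t² = 26.
Cantelli's bound: 22/26 = 0.8462.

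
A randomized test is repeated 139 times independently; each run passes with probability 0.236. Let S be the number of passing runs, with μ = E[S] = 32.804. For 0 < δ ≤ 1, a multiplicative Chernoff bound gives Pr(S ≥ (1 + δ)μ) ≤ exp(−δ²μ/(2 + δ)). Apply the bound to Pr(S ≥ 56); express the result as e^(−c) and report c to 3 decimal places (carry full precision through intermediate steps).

6.059

Write 56 = (1 + δ)μ, so δ = 56/32.804 − 1 = 0.7071089…
Then the exponent is δ²μ/(2 + δ) = (56 − μ)² / (μ·(2 + δ)) = 6.058898.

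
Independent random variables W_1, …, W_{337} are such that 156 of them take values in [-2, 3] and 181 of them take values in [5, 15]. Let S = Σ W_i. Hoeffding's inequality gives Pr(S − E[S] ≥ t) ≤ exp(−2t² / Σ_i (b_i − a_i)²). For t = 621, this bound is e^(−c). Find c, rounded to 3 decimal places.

35.058

Σ(b_i − a_i)² = 156·5² + 181·10² = 22000.
c = 2t² / 22000 = 2·621² / 22000 = 35.0583.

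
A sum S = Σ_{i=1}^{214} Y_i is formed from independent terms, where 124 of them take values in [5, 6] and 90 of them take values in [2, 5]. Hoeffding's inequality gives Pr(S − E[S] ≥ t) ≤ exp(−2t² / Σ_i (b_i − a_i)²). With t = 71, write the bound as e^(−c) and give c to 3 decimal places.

Σ(b_i − a_i)² = 124·1² + 90·3² = 934.
c = 2t² / 934 = 2·71² / 934 = 10.7944.

10.794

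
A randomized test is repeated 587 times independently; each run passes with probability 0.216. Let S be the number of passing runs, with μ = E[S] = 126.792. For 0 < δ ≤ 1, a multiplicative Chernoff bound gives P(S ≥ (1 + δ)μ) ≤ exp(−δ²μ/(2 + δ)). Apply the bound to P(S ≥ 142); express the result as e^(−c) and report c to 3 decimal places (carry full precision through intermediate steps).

0.860

Write 142 = (1 + δ)μ, so δ = 142/126.792 − 1 = 0.1199445…
Then the exponent is δ²μ/(2 + δ) = (142 − μ)² / (μ·(2 + δ)) = 0.860454.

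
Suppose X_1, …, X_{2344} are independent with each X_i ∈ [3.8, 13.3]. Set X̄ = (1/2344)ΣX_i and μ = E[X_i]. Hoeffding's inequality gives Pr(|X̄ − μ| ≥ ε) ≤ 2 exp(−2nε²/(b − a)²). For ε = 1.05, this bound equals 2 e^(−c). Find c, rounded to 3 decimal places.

c = 2nε²/(b − a)² = 2·2344·1.05² / 9.5² = 57.2689.

57.269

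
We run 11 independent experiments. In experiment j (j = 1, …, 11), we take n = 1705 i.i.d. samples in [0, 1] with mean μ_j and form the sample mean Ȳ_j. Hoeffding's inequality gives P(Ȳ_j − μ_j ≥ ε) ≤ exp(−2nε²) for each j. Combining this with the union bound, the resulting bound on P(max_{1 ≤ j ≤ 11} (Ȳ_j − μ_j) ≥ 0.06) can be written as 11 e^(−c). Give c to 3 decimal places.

Union bound over the 11 events: P(max_{1 ≤ j ≤ 11} (Ȳ_j − μ_j) ≥ 0.06) ≤ 11·exp(−2nε²) = 11 exp(−2·1705·0.06²).
So c = 2·1705·0.06² = 12.2760.

12.276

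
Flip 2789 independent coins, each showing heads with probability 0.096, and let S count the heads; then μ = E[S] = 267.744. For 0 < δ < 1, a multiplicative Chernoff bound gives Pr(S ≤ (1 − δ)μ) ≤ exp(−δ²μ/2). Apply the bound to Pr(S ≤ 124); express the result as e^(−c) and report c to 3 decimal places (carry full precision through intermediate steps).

Write 124 = (1 − δ)μ, so δ = 1 − 124/267.744 = 0.536871…
Then the exponent is δ²μ/2 = (μ − 124)²/(2μ) = 38.585995.

38.586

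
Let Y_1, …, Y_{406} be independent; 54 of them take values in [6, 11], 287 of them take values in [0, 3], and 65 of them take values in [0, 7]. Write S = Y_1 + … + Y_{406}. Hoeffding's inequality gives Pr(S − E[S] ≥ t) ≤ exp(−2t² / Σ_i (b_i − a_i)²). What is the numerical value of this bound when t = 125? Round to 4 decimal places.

Σ(b_i − a_i)² = 54·5² + 287·3² + 65·7² = 7118.
Exponent = 2·125² / 7118 = 4.39028.
Bound = exp(−4.39028) = 0.01240.

0.0124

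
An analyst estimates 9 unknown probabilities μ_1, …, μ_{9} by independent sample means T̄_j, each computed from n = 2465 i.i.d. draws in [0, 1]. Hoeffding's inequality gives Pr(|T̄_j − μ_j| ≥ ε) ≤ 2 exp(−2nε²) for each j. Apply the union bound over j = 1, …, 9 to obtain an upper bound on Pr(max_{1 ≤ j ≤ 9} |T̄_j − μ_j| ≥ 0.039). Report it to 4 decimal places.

0.0100

Per-experiment Hoeffding bound: 2·exp(−2·2465·0.039²) = 2·exp(−7.49853) = 0.0011078.
Union bound over 9 events: 9·0.0011078 = 0.00997.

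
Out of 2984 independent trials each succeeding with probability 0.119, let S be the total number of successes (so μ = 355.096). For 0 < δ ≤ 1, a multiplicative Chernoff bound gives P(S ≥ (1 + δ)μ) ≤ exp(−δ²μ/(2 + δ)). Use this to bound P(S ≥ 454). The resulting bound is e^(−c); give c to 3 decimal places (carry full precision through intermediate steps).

12.090

Write 454 = (1 + δ)μ, so δ = 454/355.096 − 1 = 0.2785275…
Then the exponent is δ²μ/(2 + δ) = (454 − μ)² / (μ·(2 + δ)) = 12.090038.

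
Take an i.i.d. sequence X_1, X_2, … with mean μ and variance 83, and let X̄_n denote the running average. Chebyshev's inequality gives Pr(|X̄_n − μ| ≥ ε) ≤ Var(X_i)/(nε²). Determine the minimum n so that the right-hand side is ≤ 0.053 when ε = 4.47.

79

Require 83/(n·4.47²) ≤ 0.053, i.e. n ≥ 83/(0.053·4.47²) = 78.377.
The smallest integer n is 79.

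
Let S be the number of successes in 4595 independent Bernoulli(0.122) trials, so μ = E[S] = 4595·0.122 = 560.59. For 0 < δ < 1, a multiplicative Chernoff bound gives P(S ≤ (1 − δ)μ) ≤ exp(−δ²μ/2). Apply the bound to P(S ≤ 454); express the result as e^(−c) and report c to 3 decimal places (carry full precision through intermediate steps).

Write 454 = (1 − δ)μ, so δ = 1 − 454/560.59 = 0.190139…
Then the exponent is δ²μ/2 = (μ − 454)²/(2μ) = 10.133456.

10.133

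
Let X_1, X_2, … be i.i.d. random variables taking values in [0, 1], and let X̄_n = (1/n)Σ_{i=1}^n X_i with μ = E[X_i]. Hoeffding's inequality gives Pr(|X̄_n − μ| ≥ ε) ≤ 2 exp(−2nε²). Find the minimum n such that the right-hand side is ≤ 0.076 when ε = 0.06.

Require 2·exp(−2nε²) ≤ 0.076, i.e. 2nε² ≥ ln(2/0.076) = 3.270169.
So n ≥ 3.270169 / (2·0.06²) = 454.190.
The smallest integer n is 455.

455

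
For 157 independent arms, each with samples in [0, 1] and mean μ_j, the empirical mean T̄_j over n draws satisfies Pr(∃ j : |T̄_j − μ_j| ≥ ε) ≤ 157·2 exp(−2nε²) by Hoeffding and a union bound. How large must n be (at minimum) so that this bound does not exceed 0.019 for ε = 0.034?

Need 2·157·exp(−2nε²) ≤ 0.019, i.e. exp(−2nε²) ≤ 0.019/314.
So 2nε² ≥ ln(314/0.019) = 9.712709.
Hence n ≥ 9.712709/(2·0.034²) = 4200.999.
The smallest integer n is 4201.

4201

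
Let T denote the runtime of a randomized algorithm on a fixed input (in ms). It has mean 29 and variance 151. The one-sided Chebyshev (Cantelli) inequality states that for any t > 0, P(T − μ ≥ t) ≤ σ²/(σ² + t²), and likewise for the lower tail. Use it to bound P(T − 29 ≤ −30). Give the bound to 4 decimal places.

0.1437

Here σ² = 151 and t = 30, so σ² + t² = 1051.
Cantelli's bound: 151/1051 = 0.1437.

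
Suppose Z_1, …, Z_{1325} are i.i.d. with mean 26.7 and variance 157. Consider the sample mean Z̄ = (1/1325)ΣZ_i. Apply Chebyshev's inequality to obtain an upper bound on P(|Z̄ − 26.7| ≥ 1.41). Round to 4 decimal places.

0.0596

Var(Z̄) = Var(Z_i)/n = 157/1325 = 0.11849.
Chebyshev: P(|Z̄ − 26.7| ≥ 1.41) ≤ Var(Z̄)/(1.41)² = 157/(1325·1.41²) = 0.0596.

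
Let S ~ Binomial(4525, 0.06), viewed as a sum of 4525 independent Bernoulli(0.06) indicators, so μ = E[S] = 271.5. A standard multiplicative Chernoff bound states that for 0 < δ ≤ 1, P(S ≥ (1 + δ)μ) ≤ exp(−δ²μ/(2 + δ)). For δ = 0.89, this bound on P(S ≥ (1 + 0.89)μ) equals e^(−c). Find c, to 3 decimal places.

c = δ²μ/(2 + δ) = 0.89²·271.5/(2 + 0.89) = 74.4135.

74.414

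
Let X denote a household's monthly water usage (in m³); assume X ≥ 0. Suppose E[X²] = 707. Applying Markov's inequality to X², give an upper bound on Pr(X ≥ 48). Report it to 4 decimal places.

Since X ≥ 0, the event {X ≥ 48} is the same as {X² ≥ 2304}.
Markov's inequality applied to X² gives Pr(X² ≥ 2304) ≤ E[X²]/2304 = 707/2304 = 0.3069.

0.3069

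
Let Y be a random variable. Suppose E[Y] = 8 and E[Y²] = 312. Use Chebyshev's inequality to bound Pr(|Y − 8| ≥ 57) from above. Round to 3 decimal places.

0.076

Var(Y) = E[Y²] − (E[Y])² = 312 − 64 = 248.
Chebyshev's inequality: Pr(|Y − μ| ≥ t) ≤ Var(Y)/t² = 248/3249 = 0.0763.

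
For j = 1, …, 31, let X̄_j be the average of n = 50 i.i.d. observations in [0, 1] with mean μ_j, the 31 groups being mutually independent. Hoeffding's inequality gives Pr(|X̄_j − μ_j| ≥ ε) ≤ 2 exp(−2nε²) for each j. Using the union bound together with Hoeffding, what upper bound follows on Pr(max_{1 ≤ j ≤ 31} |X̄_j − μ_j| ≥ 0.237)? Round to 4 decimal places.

Per-experiment Hoeffding bound: 2·exp(−2·50·0.237²) = 2·exp(−5.61690) = 0.0072718.
Union bound over 31 events: 31·0.0072718 = 0.22543.

0.2254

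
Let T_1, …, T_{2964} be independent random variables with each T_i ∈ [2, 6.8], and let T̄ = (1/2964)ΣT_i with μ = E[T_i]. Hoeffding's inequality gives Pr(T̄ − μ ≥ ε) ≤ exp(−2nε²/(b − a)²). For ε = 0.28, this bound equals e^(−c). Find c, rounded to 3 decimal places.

20.172

c = 2nε²/(b − a)² = 2·2964·0.28² / 4.8² = 20.1717.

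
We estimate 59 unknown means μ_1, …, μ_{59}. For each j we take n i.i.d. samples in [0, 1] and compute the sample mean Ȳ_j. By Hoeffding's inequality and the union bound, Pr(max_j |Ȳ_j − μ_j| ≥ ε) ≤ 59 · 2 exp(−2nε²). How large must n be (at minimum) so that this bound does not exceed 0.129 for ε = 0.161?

132

Need 2·59·exp(−2nε²) ≤ 0.129, i.e. exp(−2nε²) ≤ 0.129/118.
So 2nε² ≥ ln(118/0.129) = 6.818627.
Hence n ≥ 6.818627/(2·0.161²) = 131.527.
The smallest integer n is 132.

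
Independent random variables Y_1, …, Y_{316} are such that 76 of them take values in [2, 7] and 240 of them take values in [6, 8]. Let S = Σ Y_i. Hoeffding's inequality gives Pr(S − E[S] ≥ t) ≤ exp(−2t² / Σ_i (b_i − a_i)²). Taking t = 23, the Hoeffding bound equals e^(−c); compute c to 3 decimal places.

Σ(b_i − a_i)² = 76·5² + 240·2² = 2860.
c = 2t² / 2860 = 2·23² / 2860 = 0.3699.

0.370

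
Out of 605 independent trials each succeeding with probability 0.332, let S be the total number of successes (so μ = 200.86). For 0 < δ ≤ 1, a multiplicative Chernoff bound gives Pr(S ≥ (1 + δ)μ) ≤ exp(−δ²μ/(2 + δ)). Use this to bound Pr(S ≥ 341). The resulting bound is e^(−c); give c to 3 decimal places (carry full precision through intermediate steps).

36.244

Write 341 = (1 + δ)μ, so δ = 341/200.86 − 1 = 0.6976999…
Then the exponent is δ²μ/(2 + δ) = (341 − μ)² / (μ·(2 + δ)) = 36.244084.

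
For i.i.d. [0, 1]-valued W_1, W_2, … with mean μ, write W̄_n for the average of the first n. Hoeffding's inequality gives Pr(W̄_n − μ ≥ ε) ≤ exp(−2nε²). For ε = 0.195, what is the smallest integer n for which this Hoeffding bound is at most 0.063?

37

Require exp(−2nε²) ≤ 0.063, i.e. 2nε² ≥ ln(1/0.063) = 2.764621.
So n ≥ 2.764621 / (2·0.195²) = 36.353.
The smallest integer n is 37.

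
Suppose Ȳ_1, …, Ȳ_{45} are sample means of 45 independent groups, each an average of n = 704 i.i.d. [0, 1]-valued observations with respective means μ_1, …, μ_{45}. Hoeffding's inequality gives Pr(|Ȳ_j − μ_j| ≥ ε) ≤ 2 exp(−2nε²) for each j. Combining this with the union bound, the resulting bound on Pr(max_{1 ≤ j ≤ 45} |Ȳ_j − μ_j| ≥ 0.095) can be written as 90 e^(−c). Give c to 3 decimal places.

12.707

Union bound over the 45 events: Pr(max_{1 ≤ j ≤ 45} |Ȳ_j − μ_j| ≥ 0.095) ≤ 45·2·exp(−2nε²) = 90 exp(−2·704·0.095²).
So c = 2·704·0.095² = 12.7072.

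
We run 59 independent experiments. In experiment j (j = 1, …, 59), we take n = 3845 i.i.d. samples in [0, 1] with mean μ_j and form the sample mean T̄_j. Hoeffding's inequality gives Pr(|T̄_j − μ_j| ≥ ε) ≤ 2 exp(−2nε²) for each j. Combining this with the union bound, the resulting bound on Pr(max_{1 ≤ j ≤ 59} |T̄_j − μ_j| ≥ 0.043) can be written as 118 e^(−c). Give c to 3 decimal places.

Union bound over the 59 events: Pr(max_{1 ≤ j ≤ 59} |T̄_j − μ_j| ≥ 0.043) ≤ 59·2·exp(−2nε²) = 118 exp(−2·3845·0.043²).
So c = 2·3845·0.043² = 14.2188.

14.219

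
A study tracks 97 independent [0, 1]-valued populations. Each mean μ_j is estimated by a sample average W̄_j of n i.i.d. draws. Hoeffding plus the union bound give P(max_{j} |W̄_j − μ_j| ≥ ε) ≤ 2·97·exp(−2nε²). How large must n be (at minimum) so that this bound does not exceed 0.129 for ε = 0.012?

25403

Need 2·97·exp(−2nε²) ≤ 0.129, i.e. exp(−2nε²) ≤ 0.129/194.
So 2nε² ≥ ln(194/0.129) = 7.315801.
Hence n ≥ 7.315801/(2·0.012²) = 25402.087.
The smallest integer n is 25403.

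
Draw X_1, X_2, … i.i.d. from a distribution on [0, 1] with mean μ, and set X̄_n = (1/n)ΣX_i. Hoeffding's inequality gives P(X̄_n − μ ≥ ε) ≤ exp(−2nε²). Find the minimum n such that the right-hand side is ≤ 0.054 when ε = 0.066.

336

Require exp(−2nε²) ≤ 0.054, i.e. 2nε² ≥ ln(1/0.054) = 2.918771.
So n ≥ 2.918771 / (2·0.066²) = 335.029.
The smallest integer n is 336.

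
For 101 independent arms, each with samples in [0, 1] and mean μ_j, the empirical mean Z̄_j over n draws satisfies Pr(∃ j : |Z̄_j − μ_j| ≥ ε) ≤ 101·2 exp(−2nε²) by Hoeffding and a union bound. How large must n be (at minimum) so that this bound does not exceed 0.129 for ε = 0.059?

Need 2·101·exp(−2nε²) ≤ 0.129, i.e. exp(−2nε²) ≤ 0.129/202.
So 2nε² ≥ ln(202/0.129) = 7.356211.
Hence n ≥ 7.356211/(2·0.059²) = 1056.623.
The smallest integer n is 1057.

1057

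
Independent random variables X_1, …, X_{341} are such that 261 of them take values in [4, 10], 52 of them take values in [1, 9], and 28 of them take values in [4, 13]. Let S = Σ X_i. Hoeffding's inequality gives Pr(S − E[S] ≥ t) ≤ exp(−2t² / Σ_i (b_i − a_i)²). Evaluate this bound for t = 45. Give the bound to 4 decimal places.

Σ(b_i − a_i)² = 261·6² + 52·8² + 28·9² = 14992.
Exponent = 2·45² / 14992 = 0.27014.
Bound = exp(−0.27014) = 0.76327.

0.7633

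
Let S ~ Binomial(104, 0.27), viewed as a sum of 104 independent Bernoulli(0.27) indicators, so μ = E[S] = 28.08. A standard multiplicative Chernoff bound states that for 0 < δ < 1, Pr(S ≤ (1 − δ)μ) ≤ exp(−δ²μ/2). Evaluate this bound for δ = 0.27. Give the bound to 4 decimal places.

0.3593

Exponent = δ²μ/2 = 0.27²·28.08/2 = 1.0235.
Bound = exp(−1.0235) = 0.35933.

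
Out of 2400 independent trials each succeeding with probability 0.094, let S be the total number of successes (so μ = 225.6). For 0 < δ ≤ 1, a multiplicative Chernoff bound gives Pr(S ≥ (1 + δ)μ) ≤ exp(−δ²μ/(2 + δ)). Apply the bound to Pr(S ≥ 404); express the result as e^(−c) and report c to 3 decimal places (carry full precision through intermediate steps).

50.550

Write 404 = (1 + δ)μ, so δ = 404/225.6 − 1 = 0.7907801…
Then the exponent is δ²μ/(2 + δ) = (404 − μ)² / (μ·(2 + δ)) = 50.550445.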